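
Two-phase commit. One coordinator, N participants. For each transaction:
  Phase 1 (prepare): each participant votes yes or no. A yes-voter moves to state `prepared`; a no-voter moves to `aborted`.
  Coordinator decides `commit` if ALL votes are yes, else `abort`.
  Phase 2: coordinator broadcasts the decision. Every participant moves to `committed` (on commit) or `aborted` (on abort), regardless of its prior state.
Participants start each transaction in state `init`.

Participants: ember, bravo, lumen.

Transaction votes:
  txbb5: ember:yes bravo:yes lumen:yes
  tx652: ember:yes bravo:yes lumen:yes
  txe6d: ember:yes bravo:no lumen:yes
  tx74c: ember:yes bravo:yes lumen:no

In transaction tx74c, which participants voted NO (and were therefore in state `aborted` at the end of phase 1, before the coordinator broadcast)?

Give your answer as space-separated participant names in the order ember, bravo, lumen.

Txn tx74c phase 1: ember yes -> prepared; bravo yes -> prepared; lumen no -> aborted

Answer: lumen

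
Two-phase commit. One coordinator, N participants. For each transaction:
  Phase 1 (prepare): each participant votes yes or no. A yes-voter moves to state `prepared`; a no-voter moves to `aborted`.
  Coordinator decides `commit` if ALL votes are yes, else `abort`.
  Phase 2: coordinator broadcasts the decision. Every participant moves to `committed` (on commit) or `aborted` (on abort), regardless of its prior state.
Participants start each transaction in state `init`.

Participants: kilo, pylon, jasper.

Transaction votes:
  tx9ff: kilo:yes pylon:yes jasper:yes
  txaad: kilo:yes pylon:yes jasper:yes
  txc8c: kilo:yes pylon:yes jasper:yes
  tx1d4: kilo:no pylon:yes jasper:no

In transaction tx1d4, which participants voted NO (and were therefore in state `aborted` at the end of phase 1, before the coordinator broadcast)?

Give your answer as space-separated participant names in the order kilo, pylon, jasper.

Answer: kilo jasper

Derivation:
Txn tx1d4 phase 1: kilo no -> aborted; pylon yes -> prepared; jasper no -> aborted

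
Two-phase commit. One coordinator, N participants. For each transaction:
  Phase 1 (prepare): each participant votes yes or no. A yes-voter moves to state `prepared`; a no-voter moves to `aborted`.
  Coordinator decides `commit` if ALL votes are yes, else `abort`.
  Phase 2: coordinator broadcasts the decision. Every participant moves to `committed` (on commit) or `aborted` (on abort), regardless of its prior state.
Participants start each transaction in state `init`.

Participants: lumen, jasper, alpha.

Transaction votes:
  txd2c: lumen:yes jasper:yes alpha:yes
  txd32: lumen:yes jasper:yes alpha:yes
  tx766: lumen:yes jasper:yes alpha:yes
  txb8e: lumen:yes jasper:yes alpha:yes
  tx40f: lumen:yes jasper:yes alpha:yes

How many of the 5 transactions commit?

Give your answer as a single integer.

Answer: 5

Derivation:
txd2c: all yes -> commit (commits=1)
txd32: all yes -> commit (commits=2)
tx766: all yes -> commit (commits=3)
txb8e: all yes -> commit (commits=4)
tx40f: all yes -> commit (commits=5)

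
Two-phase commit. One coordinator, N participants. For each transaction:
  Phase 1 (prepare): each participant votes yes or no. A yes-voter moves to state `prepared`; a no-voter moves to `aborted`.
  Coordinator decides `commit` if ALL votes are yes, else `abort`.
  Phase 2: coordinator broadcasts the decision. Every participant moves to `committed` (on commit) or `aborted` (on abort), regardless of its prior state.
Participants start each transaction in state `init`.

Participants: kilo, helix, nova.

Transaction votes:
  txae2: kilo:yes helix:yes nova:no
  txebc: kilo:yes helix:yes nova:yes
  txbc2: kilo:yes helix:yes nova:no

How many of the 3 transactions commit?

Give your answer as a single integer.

Answer: 1

Derivation:
txae2: no from nova -> abort (commits=0)
txebc: all yes -> commit (commits=1)
txbc2: no from nova -> abort (commits=1)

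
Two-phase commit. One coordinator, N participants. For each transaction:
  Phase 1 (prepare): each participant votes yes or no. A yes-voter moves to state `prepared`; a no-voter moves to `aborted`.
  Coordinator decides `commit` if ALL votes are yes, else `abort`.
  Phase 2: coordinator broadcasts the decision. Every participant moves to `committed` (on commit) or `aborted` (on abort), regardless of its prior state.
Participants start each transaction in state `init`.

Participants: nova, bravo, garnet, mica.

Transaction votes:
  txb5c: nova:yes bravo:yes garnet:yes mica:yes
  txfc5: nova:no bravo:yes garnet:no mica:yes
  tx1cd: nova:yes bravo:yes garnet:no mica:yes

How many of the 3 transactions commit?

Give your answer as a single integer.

Answer: 1

Derivation:
txb5c: all yes -> commit (commits=1)
txfc5: no from nova, garnet -> abort (commits=1)
tx1cd: no from garnet -> abort (commits=1)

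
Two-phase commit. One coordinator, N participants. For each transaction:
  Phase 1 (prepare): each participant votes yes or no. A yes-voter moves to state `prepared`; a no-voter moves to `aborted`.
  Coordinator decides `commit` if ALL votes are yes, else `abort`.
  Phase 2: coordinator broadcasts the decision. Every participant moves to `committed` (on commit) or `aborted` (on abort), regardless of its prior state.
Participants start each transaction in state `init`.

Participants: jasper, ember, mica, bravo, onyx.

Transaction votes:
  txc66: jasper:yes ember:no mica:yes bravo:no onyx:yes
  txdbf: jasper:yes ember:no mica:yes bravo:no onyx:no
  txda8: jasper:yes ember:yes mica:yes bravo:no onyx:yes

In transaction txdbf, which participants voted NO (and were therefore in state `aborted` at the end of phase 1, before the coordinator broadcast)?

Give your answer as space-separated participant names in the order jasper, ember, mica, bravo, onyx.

Answer: ember bravo onyx

Derivation:
Txn txdbf phase 1: jasper yes -> prepared; ember no -> aborted; mica yes -> prepared; bravo no -> aborted; onyx no -> aborted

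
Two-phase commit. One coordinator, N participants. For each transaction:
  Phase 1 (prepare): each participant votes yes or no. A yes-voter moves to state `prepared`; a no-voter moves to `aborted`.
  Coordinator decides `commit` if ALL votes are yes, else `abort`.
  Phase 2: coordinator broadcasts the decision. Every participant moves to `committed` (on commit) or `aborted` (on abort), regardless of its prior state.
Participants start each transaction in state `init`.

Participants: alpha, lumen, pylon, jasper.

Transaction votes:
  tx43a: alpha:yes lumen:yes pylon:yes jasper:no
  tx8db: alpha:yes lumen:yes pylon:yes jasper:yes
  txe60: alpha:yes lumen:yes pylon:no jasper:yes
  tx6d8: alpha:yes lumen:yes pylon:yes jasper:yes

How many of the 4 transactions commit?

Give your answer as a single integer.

tx43a: no from jasper -> abort (commits=0)
tx8db: all yes -> commit (commits=1)
txe60: no from pylon -> abort (commits=1)
tx6d8: all yes -> commit (commits=2)

Answer: 2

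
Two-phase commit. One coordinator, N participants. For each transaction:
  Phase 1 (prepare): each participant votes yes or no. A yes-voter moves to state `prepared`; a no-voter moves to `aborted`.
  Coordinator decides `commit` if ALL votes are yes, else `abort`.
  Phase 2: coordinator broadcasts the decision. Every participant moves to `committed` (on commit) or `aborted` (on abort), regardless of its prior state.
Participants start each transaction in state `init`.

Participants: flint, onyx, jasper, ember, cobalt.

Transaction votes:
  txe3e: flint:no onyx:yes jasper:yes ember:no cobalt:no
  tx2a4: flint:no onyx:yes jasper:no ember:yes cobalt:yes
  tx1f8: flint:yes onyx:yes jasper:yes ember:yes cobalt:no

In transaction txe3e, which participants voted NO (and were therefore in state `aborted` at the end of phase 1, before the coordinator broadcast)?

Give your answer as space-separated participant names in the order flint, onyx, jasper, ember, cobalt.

Answer: flint ember cobalt

Derivation:
Txn txe3e phase 1: flint no -> aborted; onyx yes -> prepared; jasper yes -> prepared; ember no -> aborted; cobalt no -> aborted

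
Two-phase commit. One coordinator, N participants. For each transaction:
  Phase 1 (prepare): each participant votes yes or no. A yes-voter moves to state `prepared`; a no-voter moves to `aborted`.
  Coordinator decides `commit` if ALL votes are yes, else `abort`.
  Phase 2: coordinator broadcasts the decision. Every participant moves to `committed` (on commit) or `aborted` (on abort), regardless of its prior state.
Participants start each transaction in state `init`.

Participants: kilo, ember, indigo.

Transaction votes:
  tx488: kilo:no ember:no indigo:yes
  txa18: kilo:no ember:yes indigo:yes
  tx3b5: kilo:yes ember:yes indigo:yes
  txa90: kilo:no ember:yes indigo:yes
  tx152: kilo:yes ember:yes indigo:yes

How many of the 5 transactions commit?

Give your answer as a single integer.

Answer: 2

Derivation:
tx488: no from kilo, ember -> abort (commits=0)
txa18: no from kilo -> abort (commits=0)
tx3b5: all yes -> commit (commits=1)
txa90: no from kilo -> abort (commits=1)
tx152: all yes -> commit (commits=2)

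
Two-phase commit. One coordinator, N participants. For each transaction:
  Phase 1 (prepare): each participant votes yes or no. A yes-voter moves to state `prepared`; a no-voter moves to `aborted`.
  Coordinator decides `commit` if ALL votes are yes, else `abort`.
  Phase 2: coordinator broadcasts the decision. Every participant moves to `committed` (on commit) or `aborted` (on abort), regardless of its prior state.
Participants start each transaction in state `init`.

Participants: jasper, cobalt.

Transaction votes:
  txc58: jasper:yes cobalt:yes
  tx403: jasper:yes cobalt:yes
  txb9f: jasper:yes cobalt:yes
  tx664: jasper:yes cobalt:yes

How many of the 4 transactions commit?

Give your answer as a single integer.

Answer: 4

Derivation:
txc58: all yes -> commit (commits=1)
tx403: all yes -> commit (commits=2)
txb9f: all yes -> commit (commits=3)
tx664: all yes -> commit (commits=4)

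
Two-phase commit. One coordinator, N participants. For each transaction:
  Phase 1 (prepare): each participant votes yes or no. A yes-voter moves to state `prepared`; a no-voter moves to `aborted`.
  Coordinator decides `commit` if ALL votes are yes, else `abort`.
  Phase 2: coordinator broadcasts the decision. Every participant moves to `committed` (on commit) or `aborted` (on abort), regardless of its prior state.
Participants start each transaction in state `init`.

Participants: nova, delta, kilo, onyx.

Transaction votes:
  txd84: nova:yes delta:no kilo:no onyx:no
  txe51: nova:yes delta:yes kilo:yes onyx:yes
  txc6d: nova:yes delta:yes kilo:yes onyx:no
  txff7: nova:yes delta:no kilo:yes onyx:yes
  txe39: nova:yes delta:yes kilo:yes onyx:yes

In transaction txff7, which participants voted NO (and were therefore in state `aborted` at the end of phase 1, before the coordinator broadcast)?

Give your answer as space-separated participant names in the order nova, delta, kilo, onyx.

Answer: delta

Derivation:
Txn txff7 phase 1: nova yes -> prepared; delta no -> aborted; kilo yes -> prepared; onyx yes -> prepared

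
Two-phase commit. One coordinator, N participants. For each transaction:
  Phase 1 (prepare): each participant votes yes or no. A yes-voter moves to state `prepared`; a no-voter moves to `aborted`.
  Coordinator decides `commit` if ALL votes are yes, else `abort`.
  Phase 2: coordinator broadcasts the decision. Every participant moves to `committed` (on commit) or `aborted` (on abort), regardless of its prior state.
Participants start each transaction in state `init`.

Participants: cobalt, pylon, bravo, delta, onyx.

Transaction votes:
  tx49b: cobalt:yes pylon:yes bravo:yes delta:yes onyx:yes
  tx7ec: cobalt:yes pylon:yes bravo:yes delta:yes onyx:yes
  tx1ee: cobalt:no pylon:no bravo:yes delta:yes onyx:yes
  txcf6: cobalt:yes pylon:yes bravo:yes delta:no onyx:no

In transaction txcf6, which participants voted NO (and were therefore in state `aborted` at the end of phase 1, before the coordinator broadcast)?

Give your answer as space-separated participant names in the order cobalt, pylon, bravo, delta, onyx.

Txn txcf6 phase 1: cobalt yes -> prepared; pylon yes -> prepared; bravo yes -> prepared; delta no -> aborted; onyx no -> aborted

Answer: delta onyx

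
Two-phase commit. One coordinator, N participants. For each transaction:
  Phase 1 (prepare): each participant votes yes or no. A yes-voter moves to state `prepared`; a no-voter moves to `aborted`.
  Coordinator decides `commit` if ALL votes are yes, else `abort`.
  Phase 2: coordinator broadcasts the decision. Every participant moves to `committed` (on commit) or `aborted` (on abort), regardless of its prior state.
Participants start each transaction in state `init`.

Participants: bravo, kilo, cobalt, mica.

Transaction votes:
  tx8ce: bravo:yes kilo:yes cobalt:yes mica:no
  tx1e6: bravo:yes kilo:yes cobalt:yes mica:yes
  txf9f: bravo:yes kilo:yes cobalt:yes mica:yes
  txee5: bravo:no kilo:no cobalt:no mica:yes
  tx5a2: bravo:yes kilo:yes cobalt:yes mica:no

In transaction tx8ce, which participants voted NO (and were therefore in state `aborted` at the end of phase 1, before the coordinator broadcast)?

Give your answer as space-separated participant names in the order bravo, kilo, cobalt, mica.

Txn tx8ce phase 1: bravo yes -> prepared; kilo yes -> prepared; cobalt yes -> prepared; mica no -> aborted

Answer: mica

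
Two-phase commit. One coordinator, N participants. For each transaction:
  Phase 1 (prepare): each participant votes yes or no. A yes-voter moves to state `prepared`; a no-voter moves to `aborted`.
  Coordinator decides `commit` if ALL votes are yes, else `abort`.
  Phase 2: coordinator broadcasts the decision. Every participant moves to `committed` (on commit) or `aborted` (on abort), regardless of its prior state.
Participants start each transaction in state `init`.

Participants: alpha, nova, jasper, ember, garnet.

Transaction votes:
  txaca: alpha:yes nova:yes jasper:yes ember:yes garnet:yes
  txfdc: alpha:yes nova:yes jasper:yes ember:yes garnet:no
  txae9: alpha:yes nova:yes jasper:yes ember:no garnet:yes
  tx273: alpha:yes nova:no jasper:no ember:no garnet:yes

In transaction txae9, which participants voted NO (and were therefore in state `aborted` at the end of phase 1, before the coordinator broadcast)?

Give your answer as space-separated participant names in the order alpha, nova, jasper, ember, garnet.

Answer: ember

Derivation:
Txn txae9 phase 1: alpha yes -> prepared; nova yes -> prepared; jasper yes -> prepared; ember no -> aborted; garnet yes -> prepared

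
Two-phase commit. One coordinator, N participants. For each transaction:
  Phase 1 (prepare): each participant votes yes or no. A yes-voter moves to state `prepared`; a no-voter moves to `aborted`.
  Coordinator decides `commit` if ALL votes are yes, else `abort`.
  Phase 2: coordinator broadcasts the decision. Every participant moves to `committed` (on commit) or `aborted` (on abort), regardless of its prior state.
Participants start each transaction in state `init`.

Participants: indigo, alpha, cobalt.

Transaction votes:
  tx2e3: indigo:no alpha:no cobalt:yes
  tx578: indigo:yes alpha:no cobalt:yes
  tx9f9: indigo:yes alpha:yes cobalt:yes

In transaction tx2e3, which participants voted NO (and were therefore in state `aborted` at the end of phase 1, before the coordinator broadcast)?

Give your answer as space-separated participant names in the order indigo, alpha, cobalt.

Txn tx2e3 phase 1: indigo no -> aborted; alpha no -> aborted; cobalt yes -> prepared

Answer: indigo alpha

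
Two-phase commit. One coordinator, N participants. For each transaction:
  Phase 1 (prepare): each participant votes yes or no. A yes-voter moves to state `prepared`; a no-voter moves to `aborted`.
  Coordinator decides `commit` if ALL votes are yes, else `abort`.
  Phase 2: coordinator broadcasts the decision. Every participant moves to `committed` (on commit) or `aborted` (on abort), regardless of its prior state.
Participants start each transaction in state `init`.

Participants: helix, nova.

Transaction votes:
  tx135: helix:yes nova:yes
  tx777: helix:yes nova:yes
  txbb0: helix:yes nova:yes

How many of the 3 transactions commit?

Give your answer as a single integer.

Answer: 3

Derivation:
tx135: all yes -> commit (commits=1)
tx777: all yes -> commit (commits=2)
txbb0: all yes -> commit (commits=3)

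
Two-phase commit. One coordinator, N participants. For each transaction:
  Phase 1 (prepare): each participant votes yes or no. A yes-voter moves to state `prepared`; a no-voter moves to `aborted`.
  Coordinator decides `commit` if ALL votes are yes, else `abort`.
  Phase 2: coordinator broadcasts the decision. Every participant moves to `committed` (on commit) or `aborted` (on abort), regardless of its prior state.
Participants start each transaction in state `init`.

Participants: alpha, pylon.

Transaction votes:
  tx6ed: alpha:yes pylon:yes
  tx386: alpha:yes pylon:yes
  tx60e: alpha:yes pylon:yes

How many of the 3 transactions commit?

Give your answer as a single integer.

Answer: 3

Derivation:
tx6ed: all yes -> commit (commits=1)
tx386: all yes -> commit (commits=2)
tx60e: all yes -> commit (commits=3)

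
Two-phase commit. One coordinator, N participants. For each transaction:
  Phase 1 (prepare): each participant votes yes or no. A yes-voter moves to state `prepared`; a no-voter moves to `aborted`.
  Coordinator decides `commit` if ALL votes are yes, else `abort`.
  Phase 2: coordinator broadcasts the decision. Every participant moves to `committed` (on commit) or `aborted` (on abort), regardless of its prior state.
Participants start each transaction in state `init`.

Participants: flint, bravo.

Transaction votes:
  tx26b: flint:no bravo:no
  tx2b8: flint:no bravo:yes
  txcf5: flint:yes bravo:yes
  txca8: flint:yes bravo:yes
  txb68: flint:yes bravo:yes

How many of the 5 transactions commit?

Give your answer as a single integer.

tx26b: no from flint, bravo -> abort (commits=0)
tx2b8: no from flint -> abort (commits=0)
txcf5: all yes -> commit (commits=1)
txca8: all yes -> commit (commits=2)
txb68: all yes -> commit (commits=3)

Answer: 3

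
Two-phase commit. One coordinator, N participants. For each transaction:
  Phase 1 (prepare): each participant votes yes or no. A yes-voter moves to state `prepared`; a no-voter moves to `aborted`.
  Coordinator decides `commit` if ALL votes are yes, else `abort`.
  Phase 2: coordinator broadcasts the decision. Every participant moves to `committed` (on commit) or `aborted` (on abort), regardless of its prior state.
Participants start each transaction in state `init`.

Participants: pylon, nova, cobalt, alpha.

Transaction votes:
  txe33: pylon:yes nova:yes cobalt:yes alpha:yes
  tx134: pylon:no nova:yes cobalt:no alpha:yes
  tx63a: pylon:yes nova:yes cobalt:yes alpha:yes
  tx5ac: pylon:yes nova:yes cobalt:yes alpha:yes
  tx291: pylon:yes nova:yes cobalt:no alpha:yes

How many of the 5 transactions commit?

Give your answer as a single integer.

txe33: all yes -> commit (commits=1)
tx134: no from pylon, cobalt -> abort (commits=1)
tx63a: all yes -> commit (commits=2)
tx5ac: all yes -> commit (commits=3)
tx291: no from cobalt -> abort (commits=3)

Answer: 3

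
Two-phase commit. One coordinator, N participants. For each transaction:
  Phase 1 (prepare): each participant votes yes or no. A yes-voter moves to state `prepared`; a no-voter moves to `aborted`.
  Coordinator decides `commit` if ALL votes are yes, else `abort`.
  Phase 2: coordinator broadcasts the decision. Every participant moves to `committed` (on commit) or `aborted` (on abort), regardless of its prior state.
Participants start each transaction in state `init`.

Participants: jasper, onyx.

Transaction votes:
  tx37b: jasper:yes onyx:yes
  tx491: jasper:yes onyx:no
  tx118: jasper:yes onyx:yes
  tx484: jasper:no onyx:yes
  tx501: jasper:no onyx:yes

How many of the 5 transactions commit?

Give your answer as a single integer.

tx37b: all yes -> commit (commits=1)
tx491: no from onyx -> abort (commits=1)
tx118: all yes -> commit (commits=2)
tx484: no from jasper -> abort (commits=2)
tx501: no from jasper -> abort (commits=2)

Answer: 2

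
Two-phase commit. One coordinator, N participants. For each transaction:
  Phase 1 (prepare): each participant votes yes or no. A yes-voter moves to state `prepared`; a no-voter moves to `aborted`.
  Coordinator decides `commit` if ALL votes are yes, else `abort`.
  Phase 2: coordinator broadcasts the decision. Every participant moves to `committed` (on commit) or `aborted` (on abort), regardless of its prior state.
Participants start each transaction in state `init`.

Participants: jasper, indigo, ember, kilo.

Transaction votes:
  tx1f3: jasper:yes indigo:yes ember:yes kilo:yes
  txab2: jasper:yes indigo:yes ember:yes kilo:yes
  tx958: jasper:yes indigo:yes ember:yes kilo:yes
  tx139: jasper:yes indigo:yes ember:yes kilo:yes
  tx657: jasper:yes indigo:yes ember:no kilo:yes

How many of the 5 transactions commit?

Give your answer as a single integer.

Answer: 4

Derivation:
tx1f3: all yes -> commit (commits=1)
txab2: all yes -> commit (commits=2)
tx958: all yes -> commit (commits=3)
tx139: all yes -> commit (commits=4)
tx657: no from ember -> abort (commits=4)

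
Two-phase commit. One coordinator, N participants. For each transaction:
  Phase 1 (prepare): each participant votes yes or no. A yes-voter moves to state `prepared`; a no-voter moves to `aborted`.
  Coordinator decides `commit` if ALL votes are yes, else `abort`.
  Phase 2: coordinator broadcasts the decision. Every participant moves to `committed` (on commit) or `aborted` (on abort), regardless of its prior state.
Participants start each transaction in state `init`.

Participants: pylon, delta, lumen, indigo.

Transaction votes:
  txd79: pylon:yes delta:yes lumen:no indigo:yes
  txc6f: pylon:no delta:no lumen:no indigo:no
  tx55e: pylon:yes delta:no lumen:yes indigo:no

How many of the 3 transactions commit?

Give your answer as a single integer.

txd79: no from lumen -> abort (commits=0)
txc6f: no from pylon, delta, lumen, indigo -> abort (commits=0)
tx55e: no from delta, indigo -> abort (commits=0)

Answer: 0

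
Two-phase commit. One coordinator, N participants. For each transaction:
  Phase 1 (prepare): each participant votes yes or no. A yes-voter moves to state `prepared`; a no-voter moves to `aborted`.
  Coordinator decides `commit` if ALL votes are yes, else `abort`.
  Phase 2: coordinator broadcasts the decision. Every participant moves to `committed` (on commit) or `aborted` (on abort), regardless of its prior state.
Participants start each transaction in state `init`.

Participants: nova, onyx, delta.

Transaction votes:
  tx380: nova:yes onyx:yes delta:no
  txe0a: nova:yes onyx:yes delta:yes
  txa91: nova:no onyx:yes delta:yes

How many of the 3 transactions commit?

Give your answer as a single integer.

tx380: no from delta -> abort (commits=0)
txe0a: all yes -> commit (commits=1)
txa91: no from nova -> abort (commits=1)

Answer: 1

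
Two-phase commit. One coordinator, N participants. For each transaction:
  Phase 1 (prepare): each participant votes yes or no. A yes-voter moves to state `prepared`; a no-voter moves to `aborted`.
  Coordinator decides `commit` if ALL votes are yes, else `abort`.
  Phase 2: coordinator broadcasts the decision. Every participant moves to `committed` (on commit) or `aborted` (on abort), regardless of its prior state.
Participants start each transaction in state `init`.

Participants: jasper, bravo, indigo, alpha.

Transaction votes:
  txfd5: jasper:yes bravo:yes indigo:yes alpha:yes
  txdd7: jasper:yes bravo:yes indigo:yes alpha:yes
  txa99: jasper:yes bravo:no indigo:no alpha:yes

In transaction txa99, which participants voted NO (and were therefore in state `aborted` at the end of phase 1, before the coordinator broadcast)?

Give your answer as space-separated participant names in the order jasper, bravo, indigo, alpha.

Txn txa99 phase 1: jasper yes -> prepared; bravo no -> aborted; indigo no -> aborted; alpha yes -> prepared

Answer: bravo indigo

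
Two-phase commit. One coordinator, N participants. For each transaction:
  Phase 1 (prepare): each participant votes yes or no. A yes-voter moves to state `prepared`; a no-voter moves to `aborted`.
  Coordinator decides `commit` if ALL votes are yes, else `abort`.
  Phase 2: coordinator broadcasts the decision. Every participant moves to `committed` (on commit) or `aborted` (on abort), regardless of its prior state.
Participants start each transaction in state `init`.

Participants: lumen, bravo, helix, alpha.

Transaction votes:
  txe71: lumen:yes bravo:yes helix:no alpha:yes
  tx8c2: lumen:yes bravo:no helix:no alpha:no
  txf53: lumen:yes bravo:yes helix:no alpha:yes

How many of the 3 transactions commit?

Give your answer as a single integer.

Answer: 0

Derivation:
txe71: no from helix -> abort (commits=0)
tx8c2: no from bravo, helix, alpha -> abort (commits=0)
txf53: no from helix -> abort (commits=0)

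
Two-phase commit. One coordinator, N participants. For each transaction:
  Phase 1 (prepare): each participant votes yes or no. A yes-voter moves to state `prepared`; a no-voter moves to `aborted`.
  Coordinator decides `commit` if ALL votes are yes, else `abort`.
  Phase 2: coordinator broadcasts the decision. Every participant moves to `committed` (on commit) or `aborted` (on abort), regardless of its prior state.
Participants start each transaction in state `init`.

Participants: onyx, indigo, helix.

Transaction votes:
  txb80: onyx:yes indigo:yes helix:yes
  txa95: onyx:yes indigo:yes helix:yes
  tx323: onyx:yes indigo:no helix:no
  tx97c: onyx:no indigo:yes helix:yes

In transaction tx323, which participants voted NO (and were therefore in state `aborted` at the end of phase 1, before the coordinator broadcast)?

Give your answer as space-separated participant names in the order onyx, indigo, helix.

Answer: indigo helix

Derivation:
Txn tx323 phase 1: onyx yes -> prepared; indigo no -> aborted; helix no -> aborted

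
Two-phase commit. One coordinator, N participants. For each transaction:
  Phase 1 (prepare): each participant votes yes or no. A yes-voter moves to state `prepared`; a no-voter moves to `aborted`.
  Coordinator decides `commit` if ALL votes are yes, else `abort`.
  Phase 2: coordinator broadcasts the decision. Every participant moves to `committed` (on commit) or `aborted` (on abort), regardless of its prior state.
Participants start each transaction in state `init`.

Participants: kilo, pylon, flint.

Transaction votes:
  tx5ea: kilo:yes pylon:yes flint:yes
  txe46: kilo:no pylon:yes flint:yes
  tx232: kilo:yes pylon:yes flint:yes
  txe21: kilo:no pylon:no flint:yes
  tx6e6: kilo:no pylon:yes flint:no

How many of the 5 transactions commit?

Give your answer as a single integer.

tx5ea: all yes -> commit (commits=1)
txe46: no from kilo -> abort (commits=1)
tx232: all yes -> commit (commits=2)
txe21: no from kilo, pylon -> abort (commits=2)
tx6e6: no from kilo, flint -> abort (commits=2)

Answer: 2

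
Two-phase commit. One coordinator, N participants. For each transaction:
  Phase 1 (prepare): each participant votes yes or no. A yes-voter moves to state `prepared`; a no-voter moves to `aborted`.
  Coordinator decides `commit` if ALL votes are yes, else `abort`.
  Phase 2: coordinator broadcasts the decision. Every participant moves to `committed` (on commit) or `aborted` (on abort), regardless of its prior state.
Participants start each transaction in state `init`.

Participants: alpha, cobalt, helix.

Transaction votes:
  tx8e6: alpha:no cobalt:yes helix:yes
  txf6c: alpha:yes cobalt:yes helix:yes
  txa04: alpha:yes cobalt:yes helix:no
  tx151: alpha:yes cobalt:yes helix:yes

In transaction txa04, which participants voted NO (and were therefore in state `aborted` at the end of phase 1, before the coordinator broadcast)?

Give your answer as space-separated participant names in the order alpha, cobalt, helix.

Txn txa04 phase 1: alpha yes -> prepared; cobalt yes -> prepared; helix no -> aborted

Answer: helix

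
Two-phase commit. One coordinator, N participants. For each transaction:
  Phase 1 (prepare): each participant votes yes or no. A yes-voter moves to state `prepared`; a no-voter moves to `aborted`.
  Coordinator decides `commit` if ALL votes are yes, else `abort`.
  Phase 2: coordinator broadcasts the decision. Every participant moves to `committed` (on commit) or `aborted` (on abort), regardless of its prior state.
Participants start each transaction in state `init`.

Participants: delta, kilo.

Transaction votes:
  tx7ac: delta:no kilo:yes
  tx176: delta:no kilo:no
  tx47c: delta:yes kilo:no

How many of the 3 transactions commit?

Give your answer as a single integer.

tx7ac: no from delta -> abort (commits=0)
tx176: no from delta, kilo -> abort (commits=0)
tx47c: no from kilo -> abort (commits=0)

Answer: 0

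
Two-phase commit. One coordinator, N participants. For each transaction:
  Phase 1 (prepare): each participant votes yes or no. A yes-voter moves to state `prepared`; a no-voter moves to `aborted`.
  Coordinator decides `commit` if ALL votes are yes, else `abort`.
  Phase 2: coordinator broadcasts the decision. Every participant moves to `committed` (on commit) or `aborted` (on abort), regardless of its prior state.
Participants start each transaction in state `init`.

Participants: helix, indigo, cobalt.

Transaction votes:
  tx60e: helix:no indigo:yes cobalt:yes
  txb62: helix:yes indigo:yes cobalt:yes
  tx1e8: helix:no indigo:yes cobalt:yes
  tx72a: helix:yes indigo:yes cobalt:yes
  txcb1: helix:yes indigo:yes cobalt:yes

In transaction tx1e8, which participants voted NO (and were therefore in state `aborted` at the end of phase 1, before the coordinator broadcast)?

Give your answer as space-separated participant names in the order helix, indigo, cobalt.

Answer: helix

Derivation:
Txn tx1e8 phase 1: helix no -> aborted; indigo yes -> prepared; cobalt yes -> prepared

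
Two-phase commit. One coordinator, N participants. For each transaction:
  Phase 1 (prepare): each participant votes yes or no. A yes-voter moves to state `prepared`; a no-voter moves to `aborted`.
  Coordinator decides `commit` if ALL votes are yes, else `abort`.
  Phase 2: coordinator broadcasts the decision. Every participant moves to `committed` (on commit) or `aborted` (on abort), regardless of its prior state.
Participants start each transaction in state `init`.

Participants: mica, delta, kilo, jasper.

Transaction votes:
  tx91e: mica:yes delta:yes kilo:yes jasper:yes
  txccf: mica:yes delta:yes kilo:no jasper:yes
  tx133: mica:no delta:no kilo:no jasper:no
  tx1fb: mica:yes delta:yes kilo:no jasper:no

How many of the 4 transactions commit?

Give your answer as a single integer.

Answer: 1

Derivation:
tx91e: all yes -> commit (commits=1)
txccf: no from kilo -> abort (commits=1)
tx133: no from mica, delta, kilo, jasper -> abort (commits=1)
tx1fb: no from kilo, jasper -> abort (commits=1)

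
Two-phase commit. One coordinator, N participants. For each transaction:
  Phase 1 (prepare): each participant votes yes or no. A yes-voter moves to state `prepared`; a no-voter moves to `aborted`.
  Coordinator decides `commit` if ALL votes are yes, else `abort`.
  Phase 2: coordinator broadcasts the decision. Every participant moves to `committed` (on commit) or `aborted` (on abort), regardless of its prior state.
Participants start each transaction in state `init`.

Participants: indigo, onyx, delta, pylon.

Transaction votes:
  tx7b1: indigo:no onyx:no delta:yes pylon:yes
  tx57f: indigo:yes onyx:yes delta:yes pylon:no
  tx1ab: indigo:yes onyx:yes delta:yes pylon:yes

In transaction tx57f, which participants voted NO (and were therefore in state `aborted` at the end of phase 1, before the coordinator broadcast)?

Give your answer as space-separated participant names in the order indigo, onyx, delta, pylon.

Txn tx57f phase 1: indigo yes -> prepared; onyx yes -> prepared; delta yes -> prepared; pylon no -> aborted

Answer: pylon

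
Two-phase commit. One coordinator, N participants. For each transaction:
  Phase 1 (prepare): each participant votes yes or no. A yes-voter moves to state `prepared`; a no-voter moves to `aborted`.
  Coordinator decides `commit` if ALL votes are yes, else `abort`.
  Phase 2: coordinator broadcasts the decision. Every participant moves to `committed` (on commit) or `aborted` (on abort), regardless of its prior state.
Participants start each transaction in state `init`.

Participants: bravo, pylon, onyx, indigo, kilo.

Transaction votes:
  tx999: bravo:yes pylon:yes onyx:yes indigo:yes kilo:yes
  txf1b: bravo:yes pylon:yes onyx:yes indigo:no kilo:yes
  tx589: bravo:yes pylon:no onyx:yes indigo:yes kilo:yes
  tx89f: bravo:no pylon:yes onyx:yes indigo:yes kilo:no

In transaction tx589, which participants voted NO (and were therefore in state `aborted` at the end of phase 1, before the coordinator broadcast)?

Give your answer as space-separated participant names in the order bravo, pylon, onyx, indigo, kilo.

Txn tx589 phase 1: bravo yes -> prepared; pylon no -> aborted; onyx yes -> prepared; indigo yes -> prepared; kilo yes -> prepared

Answer: pylon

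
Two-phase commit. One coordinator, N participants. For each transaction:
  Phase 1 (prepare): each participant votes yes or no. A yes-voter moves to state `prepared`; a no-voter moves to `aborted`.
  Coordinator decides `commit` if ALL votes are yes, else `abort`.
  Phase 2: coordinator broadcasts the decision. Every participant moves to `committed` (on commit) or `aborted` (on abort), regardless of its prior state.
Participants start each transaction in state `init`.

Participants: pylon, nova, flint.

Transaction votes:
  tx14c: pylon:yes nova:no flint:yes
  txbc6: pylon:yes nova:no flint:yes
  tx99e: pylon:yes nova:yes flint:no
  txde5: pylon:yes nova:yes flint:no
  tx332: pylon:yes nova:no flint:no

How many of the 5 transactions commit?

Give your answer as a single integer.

Answer: 0

Derivation:
tx14c: no from nova -> abort (commits=0)
txbc6: no from nova -> abort (commits=0)
tx99e: no from flint -> abort (commits=0)
txde5: no from flint -> abort (commits=0)
tx332: no from nova, flint -> abort (commits=0)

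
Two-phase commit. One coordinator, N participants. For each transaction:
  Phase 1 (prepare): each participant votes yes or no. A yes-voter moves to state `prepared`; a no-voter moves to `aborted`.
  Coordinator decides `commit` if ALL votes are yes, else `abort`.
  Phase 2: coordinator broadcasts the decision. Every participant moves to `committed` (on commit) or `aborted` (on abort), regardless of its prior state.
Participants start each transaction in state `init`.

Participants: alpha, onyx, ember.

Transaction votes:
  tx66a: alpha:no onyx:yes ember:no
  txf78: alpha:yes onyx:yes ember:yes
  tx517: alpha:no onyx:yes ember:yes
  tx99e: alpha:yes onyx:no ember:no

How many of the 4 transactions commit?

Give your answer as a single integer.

tx66a: no from alpha, ember -> abort (commits=0)
txf78: all yes -> commit (commits=1)
tx517: no from alpha -> abort (commits=1)
tx99e: no from onyx, ember -> abort (commits=1)

Answer: 1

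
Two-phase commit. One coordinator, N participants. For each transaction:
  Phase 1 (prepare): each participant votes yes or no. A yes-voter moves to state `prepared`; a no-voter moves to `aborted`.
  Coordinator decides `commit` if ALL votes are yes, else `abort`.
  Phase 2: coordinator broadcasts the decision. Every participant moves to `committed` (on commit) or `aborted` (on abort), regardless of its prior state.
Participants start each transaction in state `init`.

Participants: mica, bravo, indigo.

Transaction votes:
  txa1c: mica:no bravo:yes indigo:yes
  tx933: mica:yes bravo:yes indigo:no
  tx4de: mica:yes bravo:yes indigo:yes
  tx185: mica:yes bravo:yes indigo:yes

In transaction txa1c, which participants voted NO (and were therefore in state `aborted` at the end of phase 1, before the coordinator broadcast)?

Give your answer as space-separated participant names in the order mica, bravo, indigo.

Txn txa1c phase 1: mica no -> aborted; bravo yes -> prepared; indigo yes -> prepared

Answer: mica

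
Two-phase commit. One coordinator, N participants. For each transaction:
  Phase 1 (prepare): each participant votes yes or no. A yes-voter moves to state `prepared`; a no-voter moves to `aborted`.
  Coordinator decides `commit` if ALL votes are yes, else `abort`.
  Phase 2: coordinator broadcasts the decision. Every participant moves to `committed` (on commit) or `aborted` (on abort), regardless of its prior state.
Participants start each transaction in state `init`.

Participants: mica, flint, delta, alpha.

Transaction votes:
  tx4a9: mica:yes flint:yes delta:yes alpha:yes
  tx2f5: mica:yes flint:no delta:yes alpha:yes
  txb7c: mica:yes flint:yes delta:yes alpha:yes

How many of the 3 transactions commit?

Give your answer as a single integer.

tx4a9: all yes -> commit (commits=1)
tx2f5: no from flint -> abort (commits=1)
txb7c: all yes -> commit (commits=2)

Answer: 2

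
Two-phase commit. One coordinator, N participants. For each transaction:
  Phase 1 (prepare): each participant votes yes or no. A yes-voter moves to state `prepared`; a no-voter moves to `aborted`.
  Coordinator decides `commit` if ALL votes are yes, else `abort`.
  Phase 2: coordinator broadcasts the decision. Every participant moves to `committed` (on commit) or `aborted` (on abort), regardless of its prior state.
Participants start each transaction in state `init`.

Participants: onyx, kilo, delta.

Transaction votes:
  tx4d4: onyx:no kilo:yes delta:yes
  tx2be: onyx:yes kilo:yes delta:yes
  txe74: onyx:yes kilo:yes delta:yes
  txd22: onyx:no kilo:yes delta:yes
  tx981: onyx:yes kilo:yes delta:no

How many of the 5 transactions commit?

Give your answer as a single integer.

Answer: 2

Derivation:
tx4d4: no from onyx -> abort (commits=0)
tx2be: all yes -> commit (commits=1)
txe74: all yes -> commit (commits=2)
txd22: no from onyx -> abort (commits=2)
tx981: no from delta -> abort (commits=2)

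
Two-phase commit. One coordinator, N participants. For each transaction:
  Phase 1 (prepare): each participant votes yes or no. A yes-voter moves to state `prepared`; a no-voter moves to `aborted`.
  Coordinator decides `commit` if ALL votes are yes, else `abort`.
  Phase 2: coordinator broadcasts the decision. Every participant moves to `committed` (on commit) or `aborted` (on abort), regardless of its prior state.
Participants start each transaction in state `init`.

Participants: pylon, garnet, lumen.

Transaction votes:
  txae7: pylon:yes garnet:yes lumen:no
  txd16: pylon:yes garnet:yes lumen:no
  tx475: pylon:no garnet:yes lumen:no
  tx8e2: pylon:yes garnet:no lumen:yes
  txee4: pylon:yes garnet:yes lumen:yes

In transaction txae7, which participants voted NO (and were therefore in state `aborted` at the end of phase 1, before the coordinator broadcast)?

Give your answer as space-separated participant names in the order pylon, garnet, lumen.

Answer: lumen

Derivation:
Txn txae7 phase 1: pylon yes -> prepared; garnet yes -> prepared; lumen no -> aborted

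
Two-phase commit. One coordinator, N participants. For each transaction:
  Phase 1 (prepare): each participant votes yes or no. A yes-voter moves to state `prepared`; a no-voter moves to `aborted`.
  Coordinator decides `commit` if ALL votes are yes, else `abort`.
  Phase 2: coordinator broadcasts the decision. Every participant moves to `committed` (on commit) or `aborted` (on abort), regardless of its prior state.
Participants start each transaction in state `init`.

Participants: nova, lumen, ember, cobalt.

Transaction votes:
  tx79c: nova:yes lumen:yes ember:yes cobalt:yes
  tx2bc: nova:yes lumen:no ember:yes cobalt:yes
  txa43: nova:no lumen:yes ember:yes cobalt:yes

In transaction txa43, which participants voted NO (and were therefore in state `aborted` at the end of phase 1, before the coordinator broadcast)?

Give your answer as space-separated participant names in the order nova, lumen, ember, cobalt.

Answer: nova

Derivation:
Txn txa43 phase 1: nova no -> aborted; lumen yes -> prepared; ember yes -> prepared; cobalt yes -> prepared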